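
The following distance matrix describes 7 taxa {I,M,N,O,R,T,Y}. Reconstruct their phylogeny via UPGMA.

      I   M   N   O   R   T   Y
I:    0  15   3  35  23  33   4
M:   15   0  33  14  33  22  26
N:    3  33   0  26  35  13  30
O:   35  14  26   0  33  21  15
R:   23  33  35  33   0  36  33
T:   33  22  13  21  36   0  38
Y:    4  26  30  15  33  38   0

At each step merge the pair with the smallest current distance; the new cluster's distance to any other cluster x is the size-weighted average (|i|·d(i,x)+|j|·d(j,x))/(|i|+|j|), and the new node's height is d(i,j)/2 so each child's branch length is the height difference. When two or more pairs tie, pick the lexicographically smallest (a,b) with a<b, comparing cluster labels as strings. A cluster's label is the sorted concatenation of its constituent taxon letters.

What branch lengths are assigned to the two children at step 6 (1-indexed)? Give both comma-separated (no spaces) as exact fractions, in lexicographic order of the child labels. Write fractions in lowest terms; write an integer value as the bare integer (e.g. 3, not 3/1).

iteration 1: select I,N (d=3); attach at lengths (3/2, 3/2); label the merged cluster IN
  updated: d(IN,M)=24, d(IN,O)=61/2, d(IN,R)=29, d(IN,T)=23, d(IN,Y)=17
iteration 2: select M,O (d=14); attach at lengths (7, 7); label the merged cluster MO
  updated: d(IN,MO)=109/4, d(MO,R)=33, d(MO,T)=43/2, d(MO,Y)=41/2
iteration 3: select IN,Y (d=17); attach at lengths (7, 17/2); label the merged cluster INY
  updated: d(INY,MO)=25, d(INY,R)=91/3, d(INY,T)=28
iteration 4: select MO,T (d=43/2); attach at lengths (15/4, 43/4); label the merged cluster MOT
  updated: d(INY,MOT)=26, d(MOT,R)=34
iteration 5: select INY,MOT (d=26); attach at lengths (9/2, 9/4); label the merged cluster IMNOTY
  updated: d(IMNOTY,R)=193/6
iteration 6: select IMNOTY,R (d=193/6); attach at lengths (37/12, 193/12); label the merged cluster IMNORTY
final tree: ((((I:3/2,N:3/2):7,Y:17/2):9/2,((M:7,O:7):15/4,T:43/4):9/4):37/12,R:193/12)
total length: 875/12

37/12,193/12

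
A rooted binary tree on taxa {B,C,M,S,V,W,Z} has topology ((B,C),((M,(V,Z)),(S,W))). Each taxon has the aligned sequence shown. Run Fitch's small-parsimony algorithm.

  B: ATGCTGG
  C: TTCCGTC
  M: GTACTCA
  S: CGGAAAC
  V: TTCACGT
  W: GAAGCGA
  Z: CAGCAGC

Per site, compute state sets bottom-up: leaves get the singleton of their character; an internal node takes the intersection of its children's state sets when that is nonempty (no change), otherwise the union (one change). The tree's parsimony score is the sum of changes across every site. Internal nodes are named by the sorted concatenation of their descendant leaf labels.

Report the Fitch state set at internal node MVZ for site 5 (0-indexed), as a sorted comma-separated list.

site 0, node BC: B={A} ∪ C={T} → {A,T} (+1)
site 0, node VZ: V={T} ∪ Z={C} → {C,T} (+1)
site 0, node MVZ: M={G} ∪ VZ={C,T} → {C,G,T} (+1)
site 0, node SW: S={C} ∪ W={G} → {C,G} (+1)
site 0, node MSVWZ: MVZ={C,G,T} ∩ SW={C,G} → {C,G} (+0)
site 0, node BCMSVWZ: BC={A,T} ∪ MSVWZ={C,G} → {A,C,G,T} (+1)
site 1, node BC: B={T} ∩ C={T} → {T} (+0)
site 1, node VZ: V={T} ∪ Z={A} → {A,T} (+1)
site 1, node MVZ: M={T} ∩ VZ={A,T} → {T} (+0)
site 1, node SW: S={G} ∪ W={A} → {A,G} (+1)
site 1, node MSVWZ: MVZ={T} ∪ SW={A,G} → {A,G,T} (+1)
site 1, node BCMSVWZ: BC={T} ∩ MSVWZ={A,G,T} → {T} (+0)
site 2, node BC: B={G} ∪ C={C} → {C,G} (+1)
site 2, node VZ: V={C} ∪ Z={G} → {C,G} (+1)
site 2, node MVZ: M={A} ∪ VZ={C,G} → {A,C,G} (+1)
site 2, node SW: S={G} ∪ W={A} → {A,G} (+1)
site 2, node MSVWZ: MVZ={A,C,G} ∩ SW={A,G} → {A,G} (+0)
site 2, node BCMSVWZ: BC={C,G} ∩ MSVWZ={A,G} → {G} (+0)
site 3, node BC: B={C} ∩ C={C} → {C} (+0)
site 3, node VZ: V={A} ∪ Z={C} → {A,C} (+1)
site 3, node MVZ: M={C} ∩ VZ={A,C} → {C} (+0)
site 3, node SW: S={A} ∪ W={G} → {A,G} (+1)
site 3, node MSVWZ: MVZ={C} ∪ SW={A,G} → {A,C,G} (+1)
site 3, node BCMSVWZ: BC={C} ∩ MSVWZ={A,C,G} → {C} (+0)
site 4, node BC: B={T} ∪ C={G} → {G,T} (+1)
site 4, node VZ: V={C} ∪ Z={A} → {A,C} (+1)
site 4, node MVZ: M={T} ∪ VZ={A,C} → {A,C,T} (+1)
site 4, node SW: S={A} ∪ W={C} → {A,C} (+1)
site 4, node MSVWZ: MVZ={A,C,T} ∩ SW={A,C} → {A,C} (+0)
site 4, node BCMSVWZ: BC={G,T} ∪ MSVWZ={A,C} → {A,C,G,T} (+1)
site 5, node BC: B={G} ∪ C={T} → {G,T} (+1)
site 5, node VZ: V={G} ∩ Z={G} → {G} (+0)
site 5, node MVZ: M={C} ∪ VZ={G} → {C,G} (+1)
site 5, node SW: S={A} ∪ W={G} → {A,G} (+1)
site 5, node MSVWZ: MVZ={C,G} ∩ SW={A,G} → {G} (+0)
site 5, node BCMSVWZ: BC={G,T} ∩ MSVWZ={G} → {G} (+0)
site 6, node BC: B={G} ∪ C={C} → {C,G} (+1)
site 6, node VZ: V={T} ∪ Z={C} → {C,T} (+1)
site 6, node MVZ: M={A} ∪ VZ={C,T} → {A,C,T} (+1)
site 6, node SW: S={C} ∪ W={A} → {A,C} (+1)
site 6, node MSVWZ: MVZ={A,C,T} ∩ SW={A,C} → {A,C} (+0)
site 6, node BCMSVWZ: BC={C,G} ∩ MSVWZ={A,C} → {C} (+0)
per-site changes: [5, 3, 4, 3, 5, 3, 4]; total = 27

C,G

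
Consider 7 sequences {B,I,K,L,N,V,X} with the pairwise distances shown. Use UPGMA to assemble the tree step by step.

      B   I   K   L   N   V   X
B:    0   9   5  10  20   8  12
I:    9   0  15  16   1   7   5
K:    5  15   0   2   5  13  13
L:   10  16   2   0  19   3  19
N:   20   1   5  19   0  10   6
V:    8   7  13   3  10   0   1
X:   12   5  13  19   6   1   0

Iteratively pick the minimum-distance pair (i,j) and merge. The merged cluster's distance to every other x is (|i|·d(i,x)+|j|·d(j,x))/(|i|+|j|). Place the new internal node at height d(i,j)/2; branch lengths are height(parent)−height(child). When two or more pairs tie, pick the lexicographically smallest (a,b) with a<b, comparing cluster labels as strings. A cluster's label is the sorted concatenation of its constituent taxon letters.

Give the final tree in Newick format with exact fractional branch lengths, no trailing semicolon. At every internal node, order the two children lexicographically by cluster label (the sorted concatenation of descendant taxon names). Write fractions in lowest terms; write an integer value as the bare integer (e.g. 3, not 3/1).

((B:15/4,(K:1,L:1):11/4):31/12,((I:1/2,N:1/2):3,(V:1/2,X:1/2):3):17/6)

step 1: merge (I,N) at d=1; branch lengths I→1/2, N→1/2; new cluster IN
  updated: d(B,IN)=29/2, d(IN,K)=10, d(IN,L)=35/2, d(IN,V)=17/2, d(IN,X)=11/2
step 2: merge (V,X) at d=1; branch lengths V→1/2, X→1/2; new cluster VX
  updated: d(B,VX)=10, d(IN,VX)=7, d(K,VX)=13, d(L,VX)=11
step 3: merge (K,L) at d=2; branch lengths K→1, L→1; new cluster KL
  updated: d(B,KL)=15/2, d(IN,KL)=55/4, d(KL,VX)=12
step 4: merge (IN,VX) at d=7; branch lengths IN→3, VX→3; new cluster INVX
  updated: d(B,INVX)=49/4, d(INVX,KL)=103/8
step 5: merge (B,KL) at d=15/2; branch lengths B→15/4, KL→11/4; new cluster BKL
  updated: d(BKL,INVX)=38/3
step 6: merge (BKL,INVX) at d=38/3; branch lengths BKL→31/12, INVX→17/6; new cluster BIKLNVX
final tree: ((B:15/4,(K:1,L:1):11/4):31/12,((I:1/2,N:1/2):3,(V:1/2,X:1/2):3):17/6)
total length: 263/12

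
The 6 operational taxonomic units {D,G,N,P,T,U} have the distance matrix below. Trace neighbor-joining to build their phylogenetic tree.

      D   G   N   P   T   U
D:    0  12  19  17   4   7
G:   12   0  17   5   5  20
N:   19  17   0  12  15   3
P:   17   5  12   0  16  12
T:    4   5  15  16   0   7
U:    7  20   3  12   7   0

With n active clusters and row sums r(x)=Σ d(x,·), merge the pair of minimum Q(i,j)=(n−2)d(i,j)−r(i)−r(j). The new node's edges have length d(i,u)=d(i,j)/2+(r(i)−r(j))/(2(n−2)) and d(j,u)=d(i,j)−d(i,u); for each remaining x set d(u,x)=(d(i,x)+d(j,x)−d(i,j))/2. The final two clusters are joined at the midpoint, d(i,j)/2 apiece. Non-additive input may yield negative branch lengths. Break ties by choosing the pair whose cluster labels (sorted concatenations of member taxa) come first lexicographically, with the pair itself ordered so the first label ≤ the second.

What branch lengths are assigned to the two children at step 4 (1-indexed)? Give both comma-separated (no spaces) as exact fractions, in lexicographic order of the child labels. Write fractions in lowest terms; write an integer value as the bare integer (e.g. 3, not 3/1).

iteration 1: select N,U (d=3, Q=-103); attach at lengths (29/8, -5/8); label the merged cluster NU
  updated: d(D,NU)=23/2, d(G,NU)=17, d(NU,P)=21/2, d(NU,T)=19/2
iteration 2: select G,P (d=5, Q=-145/2); attach at lengths (11/12, 49/12); label the merged cluster GP
  updated: d(D,GP)=12, d(GP,NU)=45/4, d(GP,T)=8
iteration 3: select D,T (d=4, Q=-41); attach at lengths (7/2, 1/2); label the merged cluster DT
  updated: d(DT,GP)=8, d(DT,NU)=17/2
iteration 4: select DT,GP (d=8, Q=-111/4); attach at lengths (21/8, 43/8); label the merged cluster DGPT
  updated: d(DGPT,NU)=47/8
iteration 5: select DGPT,NU (d=47/8); attach at lengths (47/16, 47/16); label the merged cluster DGNPTU
final tree: (((D:7/2,T:1/2):21/8,(G:11/12,P:49/12):43/8):47/16,(N:29/8,U:-5/8):47/16)
total length: 207/8

21/8,43/8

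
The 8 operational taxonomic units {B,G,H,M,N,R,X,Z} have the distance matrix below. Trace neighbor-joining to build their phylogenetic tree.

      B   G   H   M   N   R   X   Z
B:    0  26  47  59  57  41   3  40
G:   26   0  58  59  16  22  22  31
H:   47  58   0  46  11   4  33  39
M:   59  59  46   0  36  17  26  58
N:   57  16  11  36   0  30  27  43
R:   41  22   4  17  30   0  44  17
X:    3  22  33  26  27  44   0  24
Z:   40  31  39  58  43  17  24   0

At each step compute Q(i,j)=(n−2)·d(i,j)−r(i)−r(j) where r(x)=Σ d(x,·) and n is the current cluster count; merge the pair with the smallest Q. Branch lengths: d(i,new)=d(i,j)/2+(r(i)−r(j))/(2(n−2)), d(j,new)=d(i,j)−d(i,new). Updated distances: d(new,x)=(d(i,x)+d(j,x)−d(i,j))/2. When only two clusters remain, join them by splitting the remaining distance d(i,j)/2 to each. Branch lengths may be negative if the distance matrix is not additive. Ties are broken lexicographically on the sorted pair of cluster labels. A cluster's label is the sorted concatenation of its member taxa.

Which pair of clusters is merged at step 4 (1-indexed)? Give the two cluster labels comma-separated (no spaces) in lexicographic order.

step 1: merge (B,X) at d=3, Q=-434; branch lengths B→28/3, X→-19/3; new cluster BX
  updated: d(BX,G)=45/2, d(BX,H)=77/2, d(BX,M)=41, d(BX,N)=81/2, d(BX,R)=41, d(BX,Z)=61/2
step 2: merge (H,N) at d=11, Q=-318; branch lengths H→15/2, N→7/2; new cluster HN
  updated: d(BX,HN)=34, d(G,HN)=63/2, d(HN,M)=71/2, d(HN,R)=23/2, d(HN,Z)=71/2
step 3: merge (M,R) at d=17, Q=-251; branch lengths M→85/4, R→-17/4; new cluster MR
  updated: d(BX,MR)=65/2, d(G,MR)=32, d(HN,MR)=15, d(MR,Z)=29
step 4: merge (HN,MR) at d=15, Q=-359/2; branch lengths HN→35/4, MR→25/4; new cluster HMNR
  updated: d(BX,HMNR)=103/4, d(G,HMNR)=97/4, d(HMNR,Z)=99/4
step 5: merge (BX,G) at d=45/2, Q=-223/2; branch lengths BX→23/2, G→11; new cluster BGX
  updated: d(BGX,HMNR)=55/4, d(BGX,Z)=39/2
step 6: merge (BGX,HMNR) at d=55/4, Q=-58; branch lengths BGX→17/4, HMNR→19/2; new cluster BGHMNRX
  updated: d(BGHMNRX,Z)=61/4
step 7: merge (BGHMNRX,Z) at d=61/4; branch lengths BGHMNRX→61/8, Z→61/8; new cluster BGHMNRXZ
final tree: ((((B:28/3,X:-19/3):23/2,G:11):17/4,((H:15/2,N:7/2):35/4,(M:85/4,R:-17/4):25/4):19/2):61/8,Z:61/8)
total length: 195/2

HN,MR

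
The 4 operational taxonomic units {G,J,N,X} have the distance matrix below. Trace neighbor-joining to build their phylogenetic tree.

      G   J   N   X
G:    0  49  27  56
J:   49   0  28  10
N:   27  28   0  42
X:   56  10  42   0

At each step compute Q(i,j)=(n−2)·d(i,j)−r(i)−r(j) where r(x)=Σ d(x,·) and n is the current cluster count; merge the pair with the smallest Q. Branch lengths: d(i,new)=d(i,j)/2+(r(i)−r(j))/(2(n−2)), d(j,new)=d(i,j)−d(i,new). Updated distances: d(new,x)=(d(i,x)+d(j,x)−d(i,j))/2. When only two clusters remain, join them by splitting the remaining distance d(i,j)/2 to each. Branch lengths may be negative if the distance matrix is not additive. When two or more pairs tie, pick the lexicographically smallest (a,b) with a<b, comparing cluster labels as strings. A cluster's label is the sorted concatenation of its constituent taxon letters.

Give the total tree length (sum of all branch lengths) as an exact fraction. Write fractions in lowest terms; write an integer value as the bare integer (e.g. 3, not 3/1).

249/4

iteration 1: select G,N (d=27, Q=-175); attach at lengths (89/4, 19/4); label the merged cluster GN
  updated: d(GN,J)=25, d(GN,X)=71/2
iteration 2: select GN,J (d=25, Q=-141/2); attach at lengths (101/4, -1/4); label the merged cluster GJN
  updated: d(GJN,X)=41/4
iteration 3: select GJN,X (d=41/4); attach at lengths (41/8, 41/8); label the merged cluster GJNX
final tree: (((G:89/4,N:19/4):101/4,J:-1/4):41/8,X:41/8)
total length: 249/4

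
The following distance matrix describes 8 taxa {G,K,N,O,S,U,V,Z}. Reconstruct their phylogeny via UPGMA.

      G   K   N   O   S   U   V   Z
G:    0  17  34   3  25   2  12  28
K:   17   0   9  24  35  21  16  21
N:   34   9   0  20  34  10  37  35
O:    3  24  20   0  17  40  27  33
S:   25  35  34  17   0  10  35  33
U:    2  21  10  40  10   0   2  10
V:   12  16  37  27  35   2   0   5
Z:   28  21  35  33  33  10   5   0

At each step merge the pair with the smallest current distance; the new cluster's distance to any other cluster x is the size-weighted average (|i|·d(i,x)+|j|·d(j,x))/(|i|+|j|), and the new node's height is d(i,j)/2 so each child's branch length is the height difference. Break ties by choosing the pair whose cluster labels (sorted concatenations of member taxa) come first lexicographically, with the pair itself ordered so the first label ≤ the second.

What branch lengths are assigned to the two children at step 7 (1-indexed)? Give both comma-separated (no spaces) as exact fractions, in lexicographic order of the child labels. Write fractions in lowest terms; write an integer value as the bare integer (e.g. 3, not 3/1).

1. join G+U (d=2) ⇒ GU; edges |G|=1, |U|=1
  updated: d(GU,K)=19, d(GU,N)=22, d(GU,O)=43/2, d(GU,S)=35/2, d(GU,V)=7, d(GU,Z)=19
2. join V+Z (d=5) ⇒ VZ; edges |V|=5/2, |Z|=5/2
  updated: d(GU,VZ)=13, d(K,VZ)=37/2, d(N,VZ)=36, d(O,VZ)=30, d(S,VZ)=34
3. join K+N (d=9) ⇒ KN; edges |K|=9/2, |N|=9/2
  updated: d(GU,KN)=41/2, d(KN,O)=22, d(KN,S)=69/2, d(KN,VZ)=109/4
4. join GU+VZ (d=13) ⇒ GUVZ; edges |GU|=11/2, |VZ|=4
  updated: d(GUVZ,KN)=191/8, d(GUVZ,O)=103/4, d(GUVZ,S)=103/4
5. join O+S (d=17) ⇒ OS; edges |O|=17/2, |S|=17/2
  updated: d(GUVZ,OS)=103/4, d(KN,OS)=113/4
6. join GUVZ+KN (d=191/8) ⇒ GKNUVZ; edges |GUVZ|=87/16, |KN|=119/16
  updated: d(GKNUVZ,OS)=319/12
7. join GKNUVZ+OS (d=319/12) ⇒ GKNOSUVZ; edges |GKNUVZ|=65/48, |OS|=115/24
final tree: ((((G:1,U:1):11/2,(V:5/2,Z:5/2):4):87/16,(K:9/2,N:9/2):119/16):65/48,(O:17/2,S:17/2):115/24)
total length: 2953/48

65/48,115/24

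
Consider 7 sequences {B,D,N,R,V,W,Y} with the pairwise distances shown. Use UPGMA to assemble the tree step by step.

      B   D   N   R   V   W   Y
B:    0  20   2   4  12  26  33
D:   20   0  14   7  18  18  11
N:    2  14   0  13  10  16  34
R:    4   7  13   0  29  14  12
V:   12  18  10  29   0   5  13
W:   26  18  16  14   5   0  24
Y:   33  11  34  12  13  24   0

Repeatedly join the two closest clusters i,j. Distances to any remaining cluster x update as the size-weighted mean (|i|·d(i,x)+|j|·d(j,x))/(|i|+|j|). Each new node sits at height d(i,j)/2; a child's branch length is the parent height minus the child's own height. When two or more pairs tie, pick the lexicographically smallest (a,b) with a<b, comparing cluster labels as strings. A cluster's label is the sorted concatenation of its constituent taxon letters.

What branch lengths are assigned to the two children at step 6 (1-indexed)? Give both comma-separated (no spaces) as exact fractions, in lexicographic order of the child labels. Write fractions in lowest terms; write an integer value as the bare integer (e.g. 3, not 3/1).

7/4,4

iteration 1: select B,N (d=2); attach at lengths (1, 1); label the merged cluster BN
  updated: d(BN,D)=17, d(BN,R)=17/2, d(BN,V)=11, d(BN,W)=21, d(BN,Y)=67/2
iteration 2: select V,W (d=5); attach at lengths (5/2, 5/2); label the merged cluster VW
  updated: d(BN,VW)=16, d(D,VW)=18, d(R,VW)=43/2, d(VW,Y)=37/2
iteration 3: select D,R (d=7); attach at lengths (7/2, 7/2); label the merged cluster DR
  updated: d(BN,DR)=51/4, d(DR,VW)=79/4, d(DR,Y)=23/2
iteration 4: select DR,Y (d=23/2); attach at lengths (9/4, 23/4); label the merged cluster DRY
  updated: d(BN,DRY)=59/3, d(DRY,VW)=58/3
iteration 5: select BN,VW (d=16); attach at lengths (7, 11/2); label the merged cluster BNVW
  updated: d(BNVW,DRY)=39/2
iteration 6: select BNVW,DRY (d=39/2); attach at lengths (7/4, 4); label the merged cluster BDNRVWY
final tree: (((B:1,N:1):7,(V:5/2,W:5/2):11/2):7/4,((D:7/2,R:7/2):9/4,Y:23/4):4)
total length: 161/4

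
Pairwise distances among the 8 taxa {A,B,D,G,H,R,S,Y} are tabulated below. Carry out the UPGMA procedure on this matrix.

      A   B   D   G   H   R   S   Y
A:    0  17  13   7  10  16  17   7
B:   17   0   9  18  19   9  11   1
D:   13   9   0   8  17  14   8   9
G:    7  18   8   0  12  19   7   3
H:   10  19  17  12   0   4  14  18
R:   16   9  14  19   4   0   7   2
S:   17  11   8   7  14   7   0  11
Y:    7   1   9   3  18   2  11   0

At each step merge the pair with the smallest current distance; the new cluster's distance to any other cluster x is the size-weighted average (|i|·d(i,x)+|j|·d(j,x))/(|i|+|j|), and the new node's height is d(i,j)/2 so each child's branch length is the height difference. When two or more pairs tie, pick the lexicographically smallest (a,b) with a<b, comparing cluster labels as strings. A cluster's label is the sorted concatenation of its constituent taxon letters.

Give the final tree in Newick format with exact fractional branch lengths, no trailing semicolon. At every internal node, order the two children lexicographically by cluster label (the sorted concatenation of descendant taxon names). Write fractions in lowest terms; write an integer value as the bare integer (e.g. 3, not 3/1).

(((A:7/2,G:7/2):17/8,((B:1/2,Y:1/2):9/2,(D:4,S:4):1):5/8):11/12,(H:2,R:2):109/24)

1. join B+Y (d=1) ⇒ BY; edges |B|=1/2, |Y|=1/2
  updated: d(A,BY)=12, d(BY,D)=9, d(BY,G)=21/2, d(BY,H)=37/2, d(BY,R)=11/2, d(BY,S)=11
2. join H+R (d=4) ⇒ HR; edges |H|=2, |R|=2
  updated: d(A,HR)=13, d(BY,HR)=12, d(D,HR)=31/2, d(G,HR)=31/2, d(HR,S)=21/2
3. join A+G (d=7) ⇒ AG; edges |A|=7/2, |G|=7/2
  updated: d(AG,BY)=45/4, d(AG,D)=21/2, d(AG,HR)=57/4, d(AG,S)=12
4. join D+S (d=8) ⇒ DS; edges |D|=4, |S|=4
  updated: d(AG,DS)=45/4, d(BY,DS)=10, d(DS,HR)=13
5. join BY+DS (d=10) ⇒ BDSY; edges |BY|=9/2, |DS|=1
  updated: d(AG,BDSY)=45/4, d(BDSY,HR)=25/2
6. join AG+BDSY (d=45/4) ⇒ ABDGSY; edges |AG|=17/8, |BDSY|=5/8
  updated: d(ABDGSY,HR)=157/12
7. join ABDGSY+HR (d=157/12) ⇒ ABDGHRSY; edges |ABDGSY|=11/12, |HR|=109/24
final tree: (((A:7/2,G:7/2):17/8,((B:1/2,Y:1/2):9/2,(D:4,S:4):1):5/8):11/12,(H:2,R:2):109/24)
total length: 809/24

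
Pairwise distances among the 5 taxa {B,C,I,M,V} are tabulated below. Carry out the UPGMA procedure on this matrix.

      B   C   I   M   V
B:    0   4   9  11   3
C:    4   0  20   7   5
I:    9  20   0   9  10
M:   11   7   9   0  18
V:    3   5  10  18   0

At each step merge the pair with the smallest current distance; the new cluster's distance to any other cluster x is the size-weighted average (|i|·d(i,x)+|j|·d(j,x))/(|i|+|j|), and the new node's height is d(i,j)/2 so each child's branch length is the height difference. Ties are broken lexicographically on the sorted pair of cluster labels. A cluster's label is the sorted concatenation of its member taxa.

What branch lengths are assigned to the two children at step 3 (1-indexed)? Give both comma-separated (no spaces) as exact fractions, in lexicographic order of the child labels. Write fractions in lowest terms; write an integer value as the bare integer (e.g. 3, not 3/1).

1. join B+V (d=3) ⇒ BV; edges |B|=3/2, |V|=3/2
  updated: d(BV,C)=9/2, d(BV,I)=19/2, d(BV,M)=29/2
2. join BV+C (d=9/2) ⇒ BCV; edges |BV|=3/4, |C|=9/4
  updated: d(BCV,I)=13, d(BCV,M)=12
3. join I+M (d=9) ⇒ IM; edges |I|=9/2, |M|=9/2
  updated: d(BCV,IM)=25/2
4. join BCV+IM (d=25/2) ⇒ BCIMV; edges |BCV|=4, |IM|=7/4
final tree: (((B:3/2,V:3/2):3/4,C:9/4):4,(I:9/2,M:9/2):7/4)
total length: 83/4

9/2,9/2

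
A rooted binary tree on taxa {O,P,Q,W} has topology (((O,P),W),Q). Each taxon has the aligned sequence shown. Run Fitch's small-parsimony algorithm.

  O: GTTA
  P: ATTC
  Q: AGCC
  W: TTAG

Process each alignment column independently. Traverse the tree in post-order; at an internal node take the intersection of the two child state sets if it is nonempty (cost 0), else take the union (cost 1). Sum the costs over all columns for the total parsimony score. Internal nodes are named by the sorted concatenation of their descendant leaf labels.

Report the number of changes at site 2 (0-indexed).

site 0, node OP: O={G} ∪ P={A} → {A,G} (+1)
site 0, node OPW: OP={A,G} ∪ W={T} → {A,G,T} (+1)
site 0, node OPQW: OPW={A,G,T} ∩ Q={A} → {A} (+0)
site 1, node OP: O={T} ∩ P={T} → {T} (+0)
site 1, node OPW: OP={T} ∩ W={T} → {T} (+0)
site 1, node OPQW: OPW={T} ∪ Q={G} → {G,T} (+1)
site 2, node OP: O={T} ∩ P={T} → {T} (+0)
site 2, node OPW: OP={T} ∪ W={A} → {A,T} (+1)
site 2, node OPQW: OPW={A,T} ∪ Q={C} → {A,C,T} (+1)
site 3, node OP: O={A} ∪ P={C} → {A,C} (+1)
site 3, node OPW: OP={A,C} ∪ W={G} → {A,C,G} (+1)
site 3, node OPQW: OPW={A,C,G} ∩ Q={C} → {C} (+0)
per-site changes: [2, 1, 2, 2]; total = 7

2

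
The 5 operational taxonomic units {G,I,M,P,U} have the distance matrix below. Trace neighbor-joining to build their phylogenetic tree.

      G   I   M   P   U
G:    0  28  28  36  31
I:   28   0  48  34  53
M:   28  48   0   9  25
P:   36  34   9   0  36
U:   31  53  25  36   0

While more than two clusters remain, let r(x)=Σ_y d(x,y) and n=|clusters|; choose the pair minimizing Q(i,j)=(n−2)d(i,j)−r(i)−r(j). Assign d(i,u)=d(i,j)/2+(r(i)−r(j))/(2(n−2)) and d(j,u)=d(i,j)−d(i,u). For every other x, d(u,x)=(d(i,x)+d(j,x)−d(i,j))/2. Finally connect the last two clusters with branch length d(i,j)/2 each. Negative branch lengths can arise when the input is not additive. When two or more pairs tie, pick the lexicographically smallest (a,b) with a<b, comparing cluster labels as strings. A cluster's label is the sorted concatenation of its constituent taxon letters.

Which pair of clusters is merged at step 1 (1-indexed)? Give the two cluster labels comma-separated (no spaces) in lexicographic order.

G,I

1. join G+I (d=28, Q=-202) ⇒ GI; edges |G|=22/3, |I|=62/3
  updated: d(GI,M)=24, d(GI,P)=21, d(GI,U)=28
2. join GI+U (d=28, Q=-106) ⇒ GIU; edges |GI|=10, |U|=18
  updated: d(GIU,M)=21/2, d(GIU,P)=29/2
3. join GIU+M (d=21/2, Q=-34) ⇒ GIMU; edges |GIU|=8, |M|=5/2
  updated: d(GIMU,P)=13/2
4. join GIMU+P (d=13/2) ⇒ GIMPU; edges |GIMU|=13/4, |P|=13/4
final tree: ((((G:22/3,I:62/3):10,U:18):8,M:5/2):13/4,P:13/4)
total length: 73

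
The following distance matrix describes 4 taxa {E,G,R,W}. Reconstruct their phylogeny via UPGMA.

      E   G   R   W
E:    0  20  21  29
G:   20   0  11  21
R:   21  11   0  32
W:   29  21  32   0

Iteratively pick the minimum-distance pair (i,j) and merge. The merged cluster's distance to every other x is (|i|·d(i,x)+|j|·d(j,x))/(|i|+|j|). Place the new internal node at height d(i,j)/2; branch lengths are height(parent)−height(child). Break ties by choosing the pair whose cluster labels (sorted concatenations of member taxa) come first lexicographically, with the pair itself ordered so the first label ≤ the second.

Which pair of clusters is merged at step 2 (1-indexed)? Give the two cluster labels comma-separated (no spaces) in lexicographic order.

1. join G+R (d=11) ⇒ GR; edges |G|=11/2, |R|=11/2
  updated: d(E,GR)=41/2, d(GR,W)=53/2
2. join E+GR (d=41/2) ⇒ EGR; edges |E|=41/4, |GR|=19/4
  updated: d(EGR,W)=82/3
3. join EGR+W (d=82/3) ⇒ EGRW; edges |EGR|=41/12, |W|=41/3
final tree: ((E:41/4,(G:11/2,R:11/2):19/4):41/12,W:41/3)
total length: 517/12

E,GR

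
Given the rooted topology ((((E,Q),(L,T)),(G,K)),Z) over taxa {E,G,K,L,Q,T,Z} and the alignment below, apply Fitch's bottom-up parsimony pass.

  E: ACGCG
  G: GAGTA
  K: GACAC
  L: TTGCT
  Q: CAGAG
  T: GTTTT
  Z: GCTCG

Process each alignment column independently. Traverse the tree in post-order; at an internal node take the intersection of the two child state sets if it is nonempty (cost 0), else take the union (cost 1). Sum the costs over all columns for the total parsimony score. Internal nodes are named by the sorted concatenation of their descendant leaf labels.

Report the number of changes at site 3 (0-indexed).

4

EQ@0: {A} ∪ {C} = {A,C} (union, +1)
LT@0: {T} ∪ {G} = {G,T} (union, +1)
ELQT@0: {A,C} ∪ {G,T} = {A,C,G,T} (union, +1)
GK@0: {G} ∩ {G} = {G} (intersection, +0)
EGKLQT@0: {A,C,G,T} ∩ {G} = {G} (intersection, +0)
EGKLQTZ@0: {G} ∩ {G} = {G} (intersection, +0)
EQ@1: {C} ∪ {A} = {A,C} (union, +1)
LT@1: {T} ∩ {T} = {T} (intersection, +0)
ELQT@1: {A,C} ∪ {T} = {A,C,T} (union, +1)
GK@1: {A} ∩ {A} = {A} (intersection, +0)
EGKLQT@1: {A,C,T} ∩ {A} = {A} (intersection, +0)
EGKLQTZ@1: {A} ∪ {C} = {A,C} (union, +1)
EQ@2: {G} ∩ {G} = {G} (intersection, +0)
LT@2: {G} ∪ {T} = {G,T} (union, +1)
ELQT@2: {G} ∩ {G,T} = {G} (intersection, +0)
GK@2: {G} ∪ {C} = {C,G} (union, +1)
EGKLQT@2: {G} ∩ {C,G} = {G} (intersection, +0)
EGKLQTZ@2: {G} ∪ {T} = {G,T} (union, +1)
EQ@3: {C} ∪ {A} = {A,C} (union, +1)
LT@3: {C} ∪ {T} = {C,T} (union, +1)
ELQT@3: {A,C} ∩ {C,T} = {C} (intersection, +0)
GK@3: {T} ∪ {A} = {A,T} (union, +1)
EGKLQT@3: {C} ∪ {A,T} = {A,C,T} (union, +1)
EGKLQTZ@3: {A,C,T} ∩ {C} = {C} (intersection, +0)
EQ@4: {G} ∩ {G} = {G} (intersection, +0)
LT@4: {T} ∩ {T} = {T} (intersection, +0)
ELQT@4: {G} ∪ {T} = {G,T} (union, +1)
GK@4: {A} ∪ {C} = {A,C} (union, +1)
EGKLQT@4: {G,T} ∪ {A,C} = {A,C,G,T} (union, +1)
EGKLQTZ@4: {A,C,G,T} ∩ {G} = {G} (intersection, +0)
per-site changes: [3, 3, 3, 4, 3]; total = 16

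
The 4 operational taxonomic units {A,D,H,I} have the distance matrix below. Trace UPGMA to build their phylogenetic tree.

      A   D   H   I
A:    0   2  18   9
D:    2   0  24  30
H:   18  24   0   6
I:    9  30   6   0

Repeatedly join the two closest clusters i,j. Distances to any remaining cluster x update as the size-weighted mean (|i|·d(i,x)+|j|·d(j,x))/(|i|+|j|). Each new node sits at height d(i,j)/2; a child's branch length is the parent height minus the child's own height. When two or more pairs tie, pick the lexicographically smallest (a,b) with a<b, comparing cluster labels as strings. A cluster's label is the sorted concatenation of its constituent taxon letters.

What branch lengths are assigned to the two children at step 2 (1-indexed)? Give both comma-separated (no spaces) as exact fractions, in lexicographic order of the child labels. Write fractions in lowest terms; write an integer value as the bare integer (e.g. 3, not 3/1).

3,3

step 1: merge (A,D) at d=2; branch lengths A→1, D→1; new cluster AD
  updated: d(AD,H)=21, d(AD,I)=39/2
step 2: merge (H,I) at d=6; branch lengths H→3, I→3; new cluster HI
  updated: d(AD,HI)=81/4
step 3: merge (AD,HI) at d=81/4; branch lengths AD→73/8, HI→57/8; new cluster ADHI
final tree: ((A:1,D:1):73/8,(H:3,I:3):57/8)
total length: 97/4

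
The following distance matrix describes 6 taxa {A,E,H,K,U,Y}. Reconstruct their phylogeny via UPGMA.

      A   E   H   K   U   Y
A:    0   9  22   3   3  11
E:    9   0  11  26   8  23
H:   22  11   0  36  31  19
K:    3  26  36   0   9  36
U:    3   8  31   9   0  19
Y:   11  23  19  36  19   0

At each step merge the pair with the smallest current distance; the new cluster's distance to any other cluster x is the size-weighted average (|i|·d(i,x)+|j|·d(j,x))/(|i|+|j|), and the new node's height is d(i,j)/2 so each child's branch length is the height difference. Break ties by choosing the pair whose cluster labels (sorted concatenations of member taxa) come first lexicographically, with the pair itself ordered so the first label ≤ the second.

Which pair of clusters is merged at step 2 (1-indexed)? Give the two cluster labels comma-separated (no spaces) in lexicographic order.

AK,U

step 1: merge (A,K) at d=3; branch lengths A→3/2, K→3/2; new cluster AK
  updated: d(AK,E)=35/2, d(AK,H)=29, d(AK,U)=6, d(AK,Y)=47/2
step 2: merge (AK,U) at d=6; branch lengths AK→3/2, U→3; new cluster AKU
  updated: d(AKU,E)=43/3, d(AKU,H)=89/3, d(AKU,Y)=22
step 3: merge (E,H) at d=11; branch lengths E→11/2, H→11/2; new cluster EH
  updated: d(AKU,EH)=22, d(EH,Y)=21
step 4: merge (EH,Y) at d=21; branch lengths EH→5, Y→21/2; new cluster EHY
  updated: d(AKU,EHY)=22
step 5: merge (AKU,EHY) at d=22; branch lengths AKU→8, EHY→1/2; new cluster AEHKUY
final tree: (((A:3/2,K:3/2):3/2,U:3):8,((E:11/2,H:11/2):5,Y:21/2):1/2)
total length: 85/2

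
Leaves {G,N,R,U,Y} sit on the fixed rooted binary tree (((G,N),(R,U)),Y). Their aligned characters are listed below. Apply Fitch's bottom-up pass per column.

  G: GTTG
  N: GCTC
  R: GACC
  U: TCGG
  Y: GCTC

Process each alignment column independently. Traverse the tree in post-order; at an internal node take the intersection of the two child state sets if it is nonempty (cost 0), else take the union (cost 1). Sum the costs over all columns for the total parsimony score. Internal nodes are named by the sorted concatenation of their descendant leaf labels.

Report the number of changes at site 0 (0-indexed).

site 0, node GN: G={G} ∩ N={G} → {G} (+0)
site 0, node RU: R={G} ∪ U={T} → {G,T} (+1)
site 0, node GNRU: GN={G} ∩ RU={G,T} → {G} (+0)
site 0, node GNRUY: GNRU={G} ∩ Y={G} → {G} (+0)
site 1, node GN: G={T} ∪ N={C} → {C,T} (+1)
site 1, node RU: R={A} ∪ U={C} → {A,C} (+1)
site 1, node GNRU: GN={C,T} ∩ RU={A,C} → {C} (+0)
site 1, node GNRUY: GNRU={C} ∩ Y={C} → {C} (+0)
site 2, node GN: G={T} ∩ N={T} → {T} (+0)
site 2, node RU: R={C} ∪ U={G} → {C,G} (+1)
site 2, node GNRU: GN={T} ∪ RU={C,G} → {C,G,T} (+1)
site 2, node GNRUY: GNRU={C,G,T} ∩ Y={T} → {T} (+0)
site 3, node GN: G={G} ∪ N={C} → {C,G} (+1)
site 3, node RU: R={C} ∪ U={G} → {C,G} (+1)
site 3, node GNRU: GN={C,G} ∩ RU={C,G} → {C,G} (+0)
site 3, node GNRUY: GNRU={C,G} ∩ Y={C} → {C} (+0)
per-site changes: [1, 2, 2, 2]; total = 7

1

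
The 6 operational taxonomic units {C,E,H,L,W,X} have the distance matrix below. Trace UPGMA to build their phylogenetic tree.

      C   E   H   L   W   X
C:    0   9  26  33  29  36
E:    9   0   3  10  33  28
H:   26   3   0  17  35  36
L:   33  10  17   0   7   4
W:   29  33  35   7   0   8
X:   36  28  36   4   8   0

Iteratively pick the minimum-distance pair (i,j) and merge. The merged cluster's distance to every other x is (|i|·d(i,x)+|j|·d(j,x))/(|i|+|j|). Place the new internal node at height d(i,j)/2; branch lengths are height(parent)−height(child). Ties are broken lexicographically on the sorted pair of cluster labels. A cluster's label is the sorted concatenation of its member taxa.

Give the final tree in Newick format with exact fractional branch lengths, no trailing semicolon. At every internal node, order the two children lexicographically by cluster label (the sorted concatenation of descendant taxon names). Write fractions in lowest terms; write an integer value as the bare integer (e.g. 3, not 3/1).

step 1: merge (E,H) at d=3; branch lengths E→3/2, H→3/2; new cluster EH
  updated: d(C,EH)=35/2, d(EH,L)=27/2, d(EH,W)=34, d(EH,X)=32
step 2: merge (L,X) at d=4; branch lengths L→2, X→2; new cluster LX
  updated: d(C,LX)=69/2, d(EH,LX)=91/4, d(LX,W)=15/2
step 3: merge (LX,W) at d=15/2; branch lengths LX→7/4, W→15/4; new cluster LWX
  updated: d(C,LWX)=98/3, d(EH,LWX)=53/2
step 4: merge (C,EH) at d=35/2; branch lengths C→35/4, EH→29/4; new cluster CEH
  updated: d(CEH,LWX)=257/9
step 5: merge (CEH,LWX) at d=257/9; branch lengths CEH→199/36, LWX→379/36; new cluster CEHLWX
final tree: ((C:35/4,(E:3/2,H:3/2):29/4):199/36,((L:2,X:2):7/4,W:15/4):379/36)
total length: 401/9

((C:35/4,(E:3/2,H:3/2):29/4):199/36,((L:2,X:2):7/4,W:15/4):379/36)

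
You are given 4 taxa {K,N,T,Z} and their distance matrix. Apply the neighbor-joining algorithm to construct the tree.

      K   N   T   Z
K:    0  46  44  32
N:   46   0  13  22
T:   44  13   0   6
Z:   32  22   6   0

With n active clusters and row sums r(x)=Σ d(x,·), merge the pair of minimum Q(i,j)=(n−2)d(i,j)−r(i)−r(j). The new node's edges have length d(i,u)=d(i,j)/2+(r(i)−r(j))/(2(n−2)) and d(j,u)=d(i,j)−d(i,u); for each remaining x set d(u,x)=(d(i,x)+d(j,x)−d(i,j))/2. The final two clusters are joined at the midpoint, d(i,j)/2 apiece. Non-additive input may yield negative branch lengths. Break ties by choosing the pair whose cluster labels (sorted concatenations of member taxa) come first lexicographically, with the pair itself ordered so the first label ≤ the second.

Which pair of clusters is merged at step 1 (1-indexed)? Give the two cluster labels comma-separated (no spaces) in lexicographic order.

1. join K+Z (d=32, Q=-118) ⇒ KZ; edges |K|=63/2, |Z|=1/2
  updated: d(KZ,N)=18, d(KZ,T)=9
2. join KZ+N (d=18, Q=-40) ⇒ KNZ; edges |KZ|=7, |N|=11
  updated: d(KNZ,T)=2
3. join KNZ+T (d=2) ⇒ KNTZ; edges |KNZ|=1, |T|=1
final tree: (((K:63/2,Z:1/2):7,N:11):1,T:1)
total length: 52

K,Z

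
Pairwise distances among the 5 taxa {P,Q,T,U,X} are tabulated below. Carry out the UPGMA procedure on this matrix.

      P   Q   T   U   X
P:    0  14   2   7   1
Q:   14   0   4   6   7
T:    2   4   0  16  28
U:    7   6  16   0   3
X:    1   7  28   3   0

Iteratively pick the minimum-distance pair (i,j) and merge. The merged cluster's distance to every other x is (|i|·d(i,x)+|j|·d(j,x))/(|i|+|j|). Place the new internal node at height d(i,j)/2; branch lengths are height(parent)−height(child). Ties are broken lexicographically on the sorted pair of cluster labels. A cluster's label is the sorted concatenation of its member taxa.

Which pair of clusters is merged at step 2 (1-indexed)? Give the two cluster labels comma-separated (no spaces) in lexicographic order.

step 1: merge (P,X) at d=1; branch lengths P→1/2, X→1/2; new cluster PX
  updated: d(PX,Q)=21/2, d(PX,T)=15, d(PX,U)=5
step 2: merge (Q,T) at d=4; branch lengths Q→2, T→2; new cluster QT
  updated: d(PX,QT)=51/4, d(QT,U)=11
step 3: merge (PX,U) at d=5; branch lengths PX→2, U→5/2; new cluster PUX
  updated: d(PUX,QT)=73/6
step 4: merge (PUX,QT) at d=73/6; branch lengths PUX→43/12, QT→49/12; new cluster PQTUX
final tree: (((P:1/2,X:1/2):2,U:5/2):43/12,(Q:2,T:2):49/12)
total length: 103/6

Q,T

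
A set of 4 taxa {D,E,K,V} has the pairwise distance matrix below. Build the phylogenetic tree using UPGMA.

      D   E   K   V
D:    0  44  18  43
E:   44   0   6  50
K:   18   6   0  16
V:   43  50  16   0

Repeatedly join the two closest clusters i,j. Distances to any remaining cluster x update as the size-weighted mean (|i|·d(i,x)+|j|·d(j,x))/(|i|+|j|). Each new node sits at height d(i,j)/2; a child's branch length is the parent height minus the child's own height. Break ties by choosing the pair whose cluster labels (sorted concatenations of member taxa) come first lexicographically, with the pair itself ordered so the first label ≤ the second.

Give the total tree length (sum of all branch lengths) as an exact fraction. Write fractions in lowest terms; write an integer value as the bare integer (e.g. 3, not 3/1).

step 1: merge (E,K) at d=6; branch lengths E→3, K→3; new cluster EK
  updated: d(D,EK)=31, d(EK,V)=33
step 2: merge (D,EK) at d=31; branch lengths D→31/2, EK→25/2; new cluster DEK
  updated: d(DEK,V)=109/3
step 3: merge (DEK,V) at d=109/3; branch lengths DEK→8/3, V→109/6; new cluster DEKV
final tree: ((D:31/2,(E:3,K:3):25/2):8/3,V:109/6)
total length: 329/6

329/6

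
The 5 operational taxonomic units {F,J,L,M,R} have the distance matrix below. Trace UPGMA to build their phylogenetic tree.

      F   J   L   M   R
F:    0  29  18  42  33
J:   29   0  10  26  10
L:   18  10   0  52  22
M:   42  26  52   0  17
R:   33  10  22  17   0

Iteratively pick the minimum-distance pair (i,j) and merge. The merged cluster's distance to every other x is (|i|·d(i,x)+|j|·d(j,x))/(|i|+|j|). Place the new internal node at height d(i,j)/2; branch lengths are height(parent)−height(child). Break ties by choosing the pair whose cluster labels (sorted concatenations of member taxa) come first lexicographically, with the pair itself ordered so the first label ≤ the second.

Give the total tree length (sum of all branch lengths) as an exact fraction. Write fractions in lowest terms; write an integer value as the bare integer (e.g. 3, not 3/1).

step 1: merge (J,L) at d=10; branch lengths J→5, L→5; new cluster JL
  updated: d(F,JL)=47/2, d(JL,M)=39, d(JL,R)=16
step 2: merge (JL,R) at d=16; branch lengths JL→3, R→8; new cluster JLR
  updated: d(F,JLR)=80/3, d(JLR,M)=95/3
step 3: merge (F,JLR) at d=80/3; branch lengths F→40/3, JLR→16/3; new cluster FJLR
  updated: d(FJLR,M)=137/4
step 4: merge (FJLR,M) at d=137/4; branch lengths FJLR→91/24, M→137/8; new cluster FJLMR
final tree: ((F:40/3,((J:5,L:5):3,R:8):16/3):91/24,M:137/8)
total length: 727/12

727/12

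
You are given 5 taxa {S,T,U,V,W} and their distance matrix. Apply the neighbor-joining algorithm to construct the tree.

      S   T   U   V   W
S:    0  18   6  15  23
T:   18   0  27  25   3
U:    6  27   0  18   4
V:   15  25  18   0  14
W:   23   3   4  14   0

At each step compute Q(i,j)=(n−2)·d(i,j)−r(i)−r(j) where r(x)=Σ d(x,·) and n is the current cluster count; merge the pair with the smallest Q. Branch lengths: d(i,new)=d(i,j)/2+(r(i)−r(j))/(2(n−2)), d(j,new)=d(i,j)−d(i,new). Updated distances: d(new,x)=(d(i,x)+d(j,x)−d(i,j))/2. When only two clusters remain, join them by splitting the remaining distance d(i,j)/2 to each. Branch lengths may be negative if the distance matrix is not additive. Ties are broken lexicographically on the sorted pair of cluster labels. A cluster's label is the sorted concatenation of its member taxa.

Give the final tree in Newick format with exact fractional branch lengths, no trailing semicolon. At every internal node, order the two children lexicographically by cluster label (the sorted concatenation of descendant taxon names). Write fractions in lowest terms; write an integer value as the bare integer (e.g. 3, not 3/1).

step 1: merge (T,W) at d=3, Q=-108; branch lengths T→19/3, W→-10/3; new cluster TW
  updated: d(S,TW)=19, d(TW,U)=14, d(TW,V)=18
step 2: merge (S,U) at d=6, Q=-66; branch lengths S→7/2, U→5/2; new cluster SU
  updated: d(SU,TW)=27/2, d(SU,V)=27/2
step 3: merge (SU,TW) at d=27/2, Q=-45; branch lengths SU→9/2, TW→9; new cluster STUW
  updated: d(STUW,V)=9
step 4: merge (STUW,V) at d=9; branch lengths STUW→9/2, V→9/2; new cluster STUVW
final tree: (((S:7/2,U:5/2):9/2,(T:19/3,W:-10/3):9):9/2,V:9/2)
total length: 63/2

(((S:7/2,U:5/2):9/2,(T:19/3,W:-10/3):9):9/2,V:9/2)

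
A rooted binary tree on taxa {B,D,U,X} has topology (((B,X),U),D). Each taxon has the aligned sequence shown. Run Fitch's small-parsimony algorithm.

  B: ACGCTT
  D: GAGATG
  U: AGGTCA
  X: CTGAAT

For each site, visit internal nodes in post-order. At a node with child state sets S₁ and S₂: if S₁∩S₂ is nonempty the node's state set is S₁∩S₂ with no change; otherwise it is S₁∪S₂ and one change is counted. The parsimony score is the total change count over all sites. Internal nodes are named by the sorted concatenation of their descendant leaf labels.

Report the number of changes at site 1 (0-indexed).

3

BX@0: {A} ∪ {C} = {A,C} (union, +1)
BUX@0: {A,C} ∩ {A} = {A} (intersection, +0)
BDUX@0: {A} ∪ {G} = {A,G} (union, +1)
BX@1: {C} ∪ {T} = {C,T} (union, +1)
BUX@1: {C,T} ∪ {G} = {C,G,T} (union, +1)
BDUX@1: {C,G,T} ∪ {A} = {A,C,G,T} (union, +1)
BX@2: {G} ∩ {G} = {G} (intersection, +0)
BUX@2: {G} ∩ {G} = {G} (intersection, +0)
BDUX@2: {G} ∩ {G} = {G} (intersection, +0)
BX@3: {C} ∪ {A} = {A,C} (union, +1)
BUX@3: {A,C} ∪ {T} = {A,C,T} (union, +1)
BDUX@3: {A,C,T} ∩ {A} = {A} (intersection, +0)
BX@4: {T} ∪ {A} = {A,T} (union, +1)
BUX@4: {A,T} ∪ {C} = {A,C,T} (union, +1)
BDUX@4: {A,C,T} ∩ {T} = {T} (intersection, +0)
BX@5: {T} ∩ {T} = {T} (intersection, +0)
BUX@5: {T} ∪ {A} = {A,T} (union, +1)
BDUX@5: {A,T} ∪ {G} = {A,G,T} (union, +1)
per-site changes: [2, 3, 0, 2, 2, 2]; total = 11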